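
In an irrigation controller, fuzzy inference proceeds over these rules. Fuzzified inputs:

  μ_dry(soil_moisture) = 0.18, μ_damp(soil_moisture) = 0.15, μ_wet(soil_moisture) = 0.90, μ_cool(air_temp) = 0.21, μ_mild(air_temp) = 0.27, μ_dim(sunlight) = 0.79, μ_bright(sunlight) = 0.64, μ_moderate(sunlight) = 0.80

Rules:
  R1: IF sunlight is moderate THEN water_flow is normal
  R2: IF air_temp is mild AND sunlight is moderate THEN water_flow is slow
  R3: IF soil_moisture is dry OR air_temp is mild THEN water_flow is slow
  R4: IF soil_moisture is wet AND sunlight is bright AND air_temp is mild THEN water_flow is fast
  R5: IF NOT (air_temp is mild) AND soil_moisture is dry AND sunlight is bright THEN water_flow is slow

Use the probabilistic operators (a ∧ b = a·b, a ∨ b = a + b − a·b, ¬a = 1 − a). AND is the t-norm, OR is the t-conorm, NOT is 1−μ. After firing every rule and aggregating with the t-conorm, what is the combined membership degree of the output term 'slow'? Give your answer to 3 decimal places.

R1: moderate=0.80 → w = 0.8000
R2: mild=0.27, moderate=0.80; AND[a·b] → w = 0.2160
R3: dry=0.18, mild=0.27; OR[a + b − a·b] → w = 0.4014
R4: wet=0.90, bright=0.64, mild=0.27; AND[a·b] → w = 0.1555
R5: ¬mild=1−0.27=0.73, dry=0.18, bright=0.64; AND[a·b] → w = 0.0841
Rules with consequent 'slow': {R2, R3, R5} → strengths 0.2160, 0.4014, 0.0841
Aggregate via t-conorm [a + b − a·b]: 0.5702

0.570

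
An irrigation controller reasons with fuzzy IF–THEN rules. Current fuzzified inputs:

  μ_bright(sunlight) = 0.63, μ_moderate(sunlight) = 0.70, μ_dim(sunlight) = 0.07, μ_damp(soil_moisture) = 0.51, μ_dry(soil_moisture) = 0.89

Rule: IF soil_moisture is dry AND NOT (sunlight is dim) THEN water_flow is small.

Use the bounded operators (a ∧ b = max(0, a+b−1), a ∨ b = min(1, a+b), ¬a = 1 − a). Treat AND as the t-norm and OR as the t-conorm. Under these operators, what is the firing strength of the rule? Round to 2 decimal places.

firing strength: dry=0.89, ¬dim=1−0.07=0.93; AND[max(0, a+b−1)] → w = 0.82

0.82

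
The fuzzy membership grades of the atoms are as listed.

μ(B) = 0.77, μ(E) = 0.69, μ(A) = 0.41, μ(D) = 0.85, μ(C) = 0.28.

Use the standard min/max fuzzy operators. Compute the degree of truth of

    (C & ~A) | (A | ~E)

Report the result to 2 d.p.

0.41

~A = 1 − 0.41 = 0.59
C & ~A = min(a, b) on (0.28, 0.59) = 0.28
~E = 1 − 0.69 = 0.31
A | ~E = max(a, b) on (0.41, 0.31) = 0.41
(C & ~A) | (A | ~E) = max(a, b) on (0.28, 0.41) = 0.41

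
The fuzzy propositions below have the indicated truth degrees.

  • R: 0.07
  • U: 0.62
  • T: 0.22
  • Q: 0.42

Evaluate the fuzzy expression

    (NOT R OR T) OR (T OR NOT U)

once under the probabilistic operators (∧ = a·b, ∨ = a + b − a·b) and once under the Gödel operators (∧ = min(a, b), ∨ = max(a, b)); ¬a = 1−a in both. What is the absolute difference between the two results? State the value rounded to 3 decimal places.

0.044

Under probabilistic:
  NOT R = 1 − 0.0700 = 0.9300
  NOT R OR T = a + b − a·b on (0.9300, 0.2200) = 0.9454
  NOT U = 1 − 0.6200 = 0.3800
  T OR NOT U = a + b − a·b on (0.2200, 0.3800) = 0.5164
  (NOT R OR T) OR (T OR NOT U) = a + b − a·b on (0.9454, 0.5164) = 0.9736
  → value = 0.9736
Under Gödel:
  NOT R = 1 − 0.07 = 0.93
  NOT R OR T = max(a, b) on (0.93, 0.22) = 0.93
  NOT U = 1 − 0.62 = 0.38
  T OR NOT U = max(a, b) on (0.22, 0.38) = 0.38
  (NOT R OR T) OR (T OR NOT U) = max(a, b) on (0.93, 0.38) = 0.93
  → value = 0.9300
|0.9736 − 0.9300| = 0.044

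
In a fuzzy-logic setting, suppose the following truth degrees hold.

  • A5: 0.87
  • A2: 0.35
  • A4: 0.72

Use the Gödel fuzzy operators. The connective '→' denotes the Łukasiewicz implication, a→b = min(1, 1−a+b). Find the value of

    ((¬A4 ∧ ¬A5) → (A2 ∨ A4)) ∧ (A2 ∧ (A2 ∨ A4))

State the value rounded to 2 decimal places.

¬A4 = 1 − 0.72 = 0.28
¬A5 = 1 − 0.87 = 0.13
¬A4 ∧ ¬A5 = min(a, b) on (0.28, 0.13) = 0.13
A2 ∨ A4 = max(a, b) on (0.35, 0.72) = 0.72
(¬A4 ∧ ¬A5) → (A2 ∨ A4)  [Łukasiewicz: min(1, 1−a+b)] with a=0.13, b=0.72 → 1.00
A2 ∨ A4 = max(a, b) on (0.35, 0.72) = 0.72
A2 ∧ (A2 ∨ A4) = min(a, b) on (0.35, 0.72) = 0.35
((¬A4 ∧ ¬A5) → (A2 ∨ A4)) ∧ (A2 ∧ (A2 ∨ A4)) = min(a, b) on (1.00, 0.35) = 0.35

0.35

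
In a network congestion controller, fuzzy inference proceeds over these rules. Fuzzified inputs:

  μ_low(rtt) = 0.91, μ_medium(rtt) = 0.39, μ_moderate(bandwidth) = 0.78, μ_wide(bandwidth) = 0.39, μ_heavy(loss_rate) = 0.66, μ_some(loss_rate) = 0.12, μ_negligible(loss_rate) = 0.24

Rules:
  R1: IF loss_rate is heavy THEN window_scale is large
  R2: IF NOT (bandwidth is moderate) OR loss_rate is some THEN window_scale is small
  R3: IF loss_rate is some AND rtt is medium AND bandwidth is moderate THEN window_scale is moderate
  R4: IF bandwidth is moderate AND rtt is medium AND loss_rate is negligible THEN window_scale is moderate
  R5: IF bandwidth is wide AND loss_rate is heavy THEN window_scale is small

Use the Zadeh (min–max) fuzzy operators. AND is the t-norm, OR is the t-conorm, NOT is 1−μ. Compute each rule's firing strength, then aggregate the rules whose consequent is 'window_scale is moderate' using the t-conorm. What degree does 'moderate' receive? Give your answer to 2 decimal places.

0.24

R1: heavy=0.66 → w = 0.66
R2: ¬moderate=1−0.78=0.22, some=0.12; OR[max(a, b)] → w = 0.22
R3: some=0.12, medium=0.39, moderate=0.78; AND[min(a, b)] → w = 0.12
R4: moderate=0.78, medium=0.39, negligible=0.24; AND[min(a, b)] → w = 0.24
R5: wide=0.39, heavy=0.66; AND[min(a, b)] → w = 0.39
Rules with consequent 'moderate': {R3, R4} → strengths 0.12, 0.24
Aggregate via t-conorm [max(a, b)]: 0.24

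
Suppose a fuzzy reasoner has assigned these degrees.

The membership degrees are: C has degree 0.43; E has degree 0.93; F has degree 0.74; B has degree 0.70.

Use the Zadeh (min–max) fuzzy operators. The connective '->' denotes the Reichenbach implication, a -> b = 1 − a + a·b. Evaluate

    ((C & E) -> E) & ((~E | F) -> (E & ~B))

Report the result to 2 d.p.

0.48

C & E = min(a, b) on (0.43, 0.93) = 0.43
(C & E) -> E  [Reichenbach: 1 − a + a·b] with a=0.43, b=0.93 → 0.97
~E = 1 − 0.93 = 0.07
~E | F = max(a, b) on (0.07, 0.74) = 0.74
~B = 1 − 0.70 = 0.30
E & ~B = min(a, b) on (0.93, 0.30) = 0.30
(~E | F) -> (E & ~B)  [Reichenbach: 1 − a + a·b] with a=0.74, b=0.30 → 0.48
((C & E) -> E) & ((~E | F) -> (E & ~B)) = min(a, b) on (0.97, 0.48) = 0.48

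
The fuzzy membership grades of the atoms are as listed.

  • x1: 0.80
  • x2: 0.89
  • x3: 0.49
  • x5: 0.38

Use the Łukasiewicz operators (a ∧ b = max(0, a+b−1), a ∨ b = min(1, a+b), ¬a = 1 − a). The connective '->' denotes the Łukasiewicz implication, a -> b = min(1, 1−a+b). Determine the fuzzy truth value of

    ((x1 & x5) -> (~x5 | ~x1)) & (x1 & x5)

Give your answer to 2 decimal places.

x1 & x5 = max(0, a+b−1) on (0.80, 0.38) = 0.18
~x5 = 1 − 0.38 = 0.62
~x1 = 1 − 0.80 = 0.20
~x5 | ~x1 = min(1, a+b) on (0.62, 0.20) = 0.82
(x1 & x5) -> (~x5 | ~x1)  [Łukasiewicz: min(1, 1−a+b)] with a=0.18, b=0.82 → 1.00
x1 & x5 = max(0, a+b−1) on (0.80, 0.38) = 0.18
((x1 & x5) -> (~x5 | ~x1)) & (x1 & x5) = max(0, a+b−1) on (1.00, 0.18) = 0.18

0.18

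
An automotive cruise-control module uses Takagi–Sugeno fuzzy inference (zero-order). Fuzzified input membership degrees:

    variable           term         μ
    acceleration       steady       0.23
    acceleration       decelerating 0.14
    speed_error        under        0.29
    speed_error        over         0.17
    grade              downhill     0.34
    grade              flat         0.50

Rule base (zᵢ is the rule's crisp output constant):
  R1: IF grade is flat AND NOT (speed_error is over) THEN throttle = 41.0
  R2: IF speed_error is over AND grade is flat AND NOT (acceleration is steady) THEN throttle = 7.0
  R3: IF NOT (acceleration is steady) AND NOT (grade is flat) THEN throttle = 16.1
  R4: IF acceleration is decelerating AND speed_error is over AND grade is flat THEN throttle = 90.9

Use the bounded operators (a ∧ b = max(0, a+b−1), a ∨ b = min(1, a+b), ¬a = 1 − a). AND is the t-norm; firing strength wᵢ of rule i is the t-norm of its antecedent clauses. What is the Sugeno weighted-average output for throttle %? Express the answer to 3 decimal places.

29.795

R1 (z=41.0): flat=0.50, ¬over=1−0.17=0.83; AND[max(0, a+b−1)] → w = 0.33
R2 (z=7.0): over=0.17, flat=0.50, ¬steady=1−0.23=0.77; AND[max(0, a+b−1)] → w = 0.00
R3 (z=16.1): ¬steady=1−0.23=0.77, ¬flat=1−0.50=0.50; AND[max(0, a+b−1)] → w = 0.27
R4 (z=90.9): decelerating=0.14, over=0.17, flat=0.50; AND[max(0, a+b−1)] → w = 0.00
Weighted average = (0.33·41.0 + 0.00·7.0 + 0.27·16.1 + 0.00·90.9) / (0.33 + 0.00 + 0.27 + 0.00)
  = 17.8770 / 0.6000 = 29.795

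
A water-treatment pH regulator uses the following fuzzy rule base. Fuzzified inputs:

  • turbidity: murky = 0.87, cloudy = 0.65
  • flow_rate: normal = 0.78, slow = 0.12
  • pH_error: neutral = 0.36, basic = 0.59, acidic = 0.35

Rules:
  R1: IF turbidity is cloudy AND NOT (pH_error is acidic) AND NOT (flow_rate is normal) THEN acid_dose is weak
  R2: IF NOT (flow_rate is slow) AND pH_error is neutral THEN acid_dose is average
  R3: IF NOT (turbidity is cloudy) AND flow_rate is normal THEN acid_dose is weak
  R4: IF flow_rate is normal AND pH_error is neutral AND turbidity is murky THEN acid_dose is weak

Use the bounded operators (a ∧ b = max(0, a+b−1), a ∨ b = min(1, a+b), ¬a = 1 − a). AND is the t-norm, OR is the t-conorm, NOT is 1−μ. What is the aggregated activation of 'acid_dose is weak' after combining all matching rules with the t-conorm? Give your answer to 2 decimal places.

0.14

R1: cloudy=0.65, ¬acidic=1−0.35=0.65, ¬normal=1−0.78=0.22; AND[max(0, a+b−1)] → w = 0.00
R2: ¬slow=1−0.12=0.88, neutral=0.36; AND[max(0, a+b−1)] → w = 0.24
R3: ¬cloudy=1−0.65=0.35, normal=0.78; AND[max(0, a+b−1)] → w = 0.13
R4: normal=0.78, neutral=0.36, murky=0.87; AND[max(0, a+b−1)] → w = 0.01
Rules with consequent 'weak': {R1, R3, R4} → strengths 0.00, 0.13, 0.01
Aggregate via t-conorm [min(1, a+b)]: 0.14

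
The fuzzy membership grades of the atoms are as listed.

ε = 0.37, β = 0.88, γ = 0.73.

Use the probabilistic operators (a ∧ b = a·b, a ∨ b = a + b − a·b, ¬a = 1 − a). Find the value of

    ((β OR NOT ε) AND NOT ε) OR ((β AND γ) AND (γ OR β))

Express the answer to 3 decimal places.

0.849

NOT ε = 1 − 0.3700 = 0.6300
β OR NOT ε = a + b − a·b on (0.8800, 0.6300) = 0.9556
NOT ε = 1 − 0.3700 = 0.6300
(β OR NOT ε) AND NOT ε = a·b on (0.9556, 0.6300) = 0.6020
β AND γ = a·b on (0.8800, 0.7300) = 0.6424
γ OR β = a + b − a·b on (0.7300, 0.8800) = 0.9676
(β AND γ) AND (γ OR β) = a·b on (0.6424, 0.9676) = 0.6216
((β OR NOT ε) AND NOT ε) OR ((β AND γ) AND (γ OR β)) = a + b − a·b on (0.6020, 0.6216) = 0.8494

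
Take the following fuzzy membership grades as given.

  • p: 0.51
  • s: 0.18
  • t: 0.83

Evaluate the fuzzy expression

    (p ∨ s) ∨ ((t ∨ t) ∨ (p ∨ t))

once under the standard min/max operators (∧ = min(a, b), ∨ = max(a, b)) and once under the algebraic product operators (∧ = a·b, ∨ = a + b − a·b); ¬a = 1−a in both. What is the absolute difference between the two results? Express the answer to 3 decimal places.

0.169

Under standard min/max:
  p ∨ s = max(a, b) on (0.51, 0.18) = 0.51
  t ∨ t = max(a, b) on (0.83, 0.83) = 0.83
  p ∨ t = max(a, b) on (0.51, 0.83) = 0.83
  (t ∨ t) ∨ (p ∨ t) = max(a, b) on (0.83, 0.83) = 0.83
  (p ∨ s) ∨ ((t ∨ t) ∨ (p ∨ t)) = max(a, b) on (0.51, 0.83) = 0.83
  → value = 0.8300
Under algebraic product:
  p ∨ s = a + b − a·b on (0.5100, 0.1800) = 0.5982
  t ∨ t = a + b − a·b on (0.8300, 0.8300) = 0.9711
  p ∨ t = a + b − a·b on (0.5100, 0.8300) = 0.9167
  (t ∨ t) ∨ (p ∨ t) = a + b − a·b on (0.9711, 0.9167) = 0.9976
  (p ∨ s) ∨ ((t ∨ t) ∨ (p ∨ t)) = a + b − a·b on (0.5982, 0.9976) = 0.9990
  → value = 0.9990
|0.8300 − 0.9990| = 0.169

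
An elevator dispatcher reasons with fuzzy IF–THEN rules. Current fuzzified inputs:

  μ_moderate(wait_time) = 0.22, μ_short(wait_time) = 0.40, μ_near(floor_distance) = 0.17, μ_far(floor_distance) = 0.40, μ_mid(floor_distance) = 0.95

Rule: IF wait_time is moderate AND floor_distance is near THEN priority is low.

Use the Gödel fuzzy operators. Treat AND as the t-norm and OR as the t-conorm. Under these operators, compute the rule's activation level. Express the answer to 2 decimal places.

0.17

firing strength: moderate=0.22, near=0.17; AND[min(a, b)] → w = 0.17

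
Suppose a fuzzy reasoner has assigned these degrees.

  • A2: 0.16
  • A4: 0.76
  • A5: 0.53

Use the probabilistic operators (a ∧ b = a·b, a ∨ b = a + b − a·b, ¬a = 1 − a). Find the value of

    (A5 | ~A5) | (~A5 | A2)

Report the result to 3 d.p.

~A5 = 1 − 0.5300 = 0.4700
A5 | ~A5 = a + b − a·b on (0.5300, 0.4700) = 0.7509
~A5 = 1 − 0.5300 = 0.4700
~A5 | A2 = a + b − a·b on (0.4700, 0.1600) = 0.5548
(A5 | ~A5) | (~A5 | A2) = a + b − a·b on (0.7509, 0.5548) = 0.8891

0.889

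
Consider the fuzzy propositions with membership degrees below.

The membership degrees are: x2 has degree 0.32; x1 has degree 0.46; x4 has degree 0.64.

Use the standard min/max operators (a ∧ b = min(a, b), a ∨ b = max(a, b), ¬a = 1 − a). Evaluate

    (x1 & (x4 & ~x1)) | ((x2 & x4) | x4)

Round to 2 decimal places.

~x1 = 1 − 0.46 = 0.54
x4 & ~x1 = min(a, b) on (0.64, 0.54) = 0.54
x1 & (x4 & ~x1) = min(a, b) on (0.46, 0.54) = 0.46
x2 & x4 = min(a, b) on (0.32, 0.64) = 0.32
(x2 & x4) | x4 = max(a, b) on (0.32, 0.64) = 0.64
(x1 & (x4 & ~x1)) | ((x2 & x4) | x4) = max(a, b) on (0.46, 0.64) = 0.64

0.64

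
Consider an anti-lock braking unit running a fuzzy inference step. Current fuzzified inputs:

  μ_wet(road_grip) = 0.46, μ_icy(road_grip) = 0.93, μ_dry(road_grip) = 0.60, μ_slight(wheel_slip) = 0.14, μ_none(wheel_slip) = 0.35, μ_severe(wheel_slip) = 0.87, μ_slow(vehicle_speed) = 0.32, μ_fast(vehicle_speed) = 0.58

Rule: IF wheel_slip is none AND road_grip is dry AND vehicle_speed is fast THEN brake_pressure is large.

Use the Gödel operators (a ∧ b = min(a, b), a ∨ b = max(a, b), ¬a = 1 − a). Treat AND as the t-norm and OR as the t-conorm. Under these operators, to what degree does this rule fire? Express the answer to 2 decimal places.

0.35

firing strength: none=0.35, dry=0.60, fast=0.58; AND[min(a, b)] → w = 0.35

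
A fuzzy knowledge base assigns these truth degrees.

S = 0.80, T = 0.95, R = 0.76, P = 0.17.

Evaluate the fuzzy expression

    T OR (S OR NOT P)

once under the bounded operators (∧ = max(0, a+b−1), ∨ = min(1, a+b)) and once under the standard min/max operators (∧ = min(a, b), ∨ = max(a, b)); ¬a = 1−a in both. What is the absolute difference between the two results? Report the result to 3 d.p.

0.050

Under bounded:
  NOT P = 1 − 0.17 = 0.83
  S OR NOT P = min(1, a+b) on (0.80, 0.83) = 1.00
  T OR (S OR NOT P) = min(1, a+b) on (0.95, 1.00) = 1.00
  → value = 1.0000
Under standard min/max:
  NOT P = 1 − 0.17 = 0.83
  S OR NOT P = max(a, b) on (0.80, 0.83) = 0.83
  T OR (S OR NOT P) = max(a, b) on (0.95, 0.83) = 0.95
  → value = 0.9500
|1.0000 − 0.9500| = 0.050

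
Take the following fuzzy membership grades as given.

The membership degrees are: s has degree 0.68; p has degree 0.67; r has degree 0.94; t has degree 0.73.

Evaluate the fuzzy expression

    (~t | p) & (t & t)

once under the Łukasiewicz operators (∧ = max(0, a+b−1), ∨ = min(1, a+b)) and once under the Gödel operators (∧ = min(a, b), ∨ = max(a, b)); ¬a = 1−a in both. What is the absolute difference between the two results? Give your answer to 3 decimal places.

0.270

Under Łukasiewicz:
  ~t = 1 − 0.73 = 0.27
  ~t | p = min(1, a+b) on (0.27, 0.67) = 0.94
  t & t = max(0, a+b−1) on (0.73, 0.73) = 0.46
  (~t | p) & (t & t) = max(0, a+b−1) on (0.94, 0.46) = 0.40
  → value = 0.4000
Under Gödel:
  ~t = 1 − 0.73 = 0.27
  ~t | p = max(a, b) on (0.27, 0.67) = 0.67
  t & t = min(a, b) on (0.73, 0.73) = 0.73
  (~t | p) & (t & t) = min(a, b) on (0.67, 0.73) = 0.67
  → value = 0.6700
|0.4000 − 0.6700| = 0.270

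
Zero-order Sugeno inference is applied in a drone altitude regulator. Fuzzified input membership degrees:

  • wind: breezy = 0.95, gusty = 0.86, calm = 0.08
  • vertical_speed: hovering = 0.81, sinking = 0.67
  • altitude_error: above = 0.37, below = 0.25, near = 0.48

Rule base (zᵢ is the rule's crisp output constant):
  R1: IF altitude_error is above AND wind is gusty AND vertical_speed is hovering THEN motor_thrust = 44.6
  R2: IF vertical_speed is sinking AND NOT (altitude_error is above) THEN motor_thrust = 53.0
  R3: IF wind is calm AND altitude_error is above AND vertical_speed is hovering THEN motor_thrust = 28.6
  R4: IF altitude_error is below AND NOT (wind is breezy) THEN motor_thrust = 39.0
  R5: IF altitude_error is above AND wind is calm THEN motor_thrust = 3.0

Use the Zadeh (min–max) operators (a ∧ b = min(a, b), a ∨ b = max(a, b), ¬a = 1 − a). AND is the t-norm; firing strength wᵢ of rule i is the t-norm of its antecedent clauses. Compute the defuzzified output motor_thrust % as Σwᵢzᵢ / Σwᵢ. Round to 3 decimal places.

44.934

R1 (z=44.6): above=0.37, gusty=0.86, hovering=0.81; AND[min(a, b)] → w = 0.37
R2 (z=53.0): sinking=0.67, ¬above=1−0.37=0.63; AND[min(a, b)] → w = 0.63
R3 (z=28.6): calm=0.08, above=0.37, hovering=0.81; AND[min(a, b)] → w = 0.08
R4 (z=39.0): below=0.25, ¬breezy=1−0.95=0.05; AND[min(a, b)] → w = 0.05
R5 (z=3.0): above=0.37, calm=0.08; AND[min(a, b)] → w = 0.08
Weighted average = (0.37·44.6 + 0.63·53.0 + 0.08·28.6 + 0.05·39.0 + 0.08·3.0) / (0.37 + 0.63 + 0.08 + 0.05 + 0.08)
  = 54.3700 / 1.2100 = 44.934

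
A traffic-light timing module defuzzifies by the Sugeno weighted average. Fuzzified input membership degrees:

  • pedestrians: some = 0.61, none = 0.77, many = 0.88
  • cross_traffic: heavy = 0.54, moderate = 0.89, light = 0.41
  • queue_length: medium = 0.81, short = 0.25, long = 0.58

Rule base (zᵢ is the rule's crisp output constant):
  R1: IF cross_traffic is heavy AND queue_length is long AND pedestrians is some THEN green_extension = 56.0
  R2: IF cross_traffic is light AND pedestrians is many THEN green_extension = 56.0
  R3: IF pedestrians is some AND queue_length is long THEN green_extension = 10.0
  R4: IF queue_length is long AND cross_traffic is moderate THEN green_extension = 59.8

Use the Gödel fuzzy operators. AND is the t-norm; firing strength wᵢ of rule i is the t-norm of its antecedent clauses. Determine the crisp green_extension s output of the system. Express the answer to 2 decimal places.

R1 (z=56.0): heavy=0.54, long=0.58, some=0.61; AND[min(a, b)] → w = 0.54
R2 (z=56.0): light=0.41, many=0.88; AND[min(a, b)] → w = 0.41
R3 (z=10.0): some=0.61, long=0.58; AND[min(a, b)] → w = 0.58
R4 (z=59.8): long=0.58, moderate=0.89; AND[min(a, b)] → w = 0.58
Weighted average = (0.54·56.0 + 0.41·56.0 + 0.58·10.0 + 0.58·59.8) / (0.54 + 0.41 + 0.58 + 0.58)
  = 93.6840 / 2.1100 = 44.40

44.40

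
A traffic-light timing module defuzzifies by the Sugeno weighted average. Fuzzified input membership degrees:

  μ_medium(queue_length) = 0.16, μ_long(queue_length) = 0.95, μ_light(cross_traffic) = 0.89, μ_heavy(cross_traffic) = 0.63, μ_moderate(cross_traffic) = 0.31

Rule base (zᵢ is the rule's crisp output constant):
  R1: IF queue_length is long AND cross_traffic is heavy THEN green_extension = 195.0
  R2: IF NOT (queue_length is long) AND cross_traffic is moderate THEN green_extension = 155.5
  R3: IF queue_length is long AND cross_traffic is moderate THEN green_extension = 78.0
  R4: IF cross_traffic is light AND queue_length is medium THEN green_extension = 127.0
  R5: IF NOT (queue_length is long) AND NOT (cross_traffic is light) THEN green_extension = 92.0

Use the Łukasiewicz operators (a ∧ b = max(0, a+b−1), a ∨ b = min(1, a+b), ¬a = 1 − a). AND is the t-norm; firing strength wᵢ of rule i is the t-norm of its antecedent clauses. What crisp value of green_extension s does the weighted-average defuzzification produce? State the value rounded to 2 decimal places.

157.00

R1 (z=195.0): long=0.95, heavy=0.63; AND[max(0, a+b−1)] → w = 0.58
R2 (z=155.5): ¬long=1−0.95=0.05, moderate=0.31; AND[max(0, a+b−1)] → w = 0.00
R3 (z=78.0): long=0.95, moderate=0.31; AND[max(0, a+b−1)] → w = 0.26
R4 (z=127.0): light=0.89, medium=0.16; AND[max(0, a+b−1)] → w = 0.05
R5 (z=92.0): ¬long=1−0.95=0.05, ¬light=1−0.89=0.11; AND[max(0, a+b−1)] → w = 0.00
Weighted average = (0.58·195.0 + 0.00·155.5 + 0.26·78.0 + 0.05·127.0 + 0.00·92.0) / (0.58 + 0.00 + 0.26 + 0.05 + 0.00)
  = 139.7300 / 0.8900 = 157.00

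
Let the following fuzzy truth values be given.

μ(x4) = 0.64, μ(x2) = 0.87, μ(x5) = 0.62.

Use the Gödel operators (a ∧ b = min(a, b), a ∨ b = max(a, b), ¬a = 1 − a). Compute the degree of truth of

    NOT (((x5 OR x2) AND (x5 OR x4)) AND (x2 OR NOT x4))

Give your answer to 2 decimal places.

x5 OR x2 = max(a, b) on (0.62, 0.87) = 0.87
x5 OR x4 = max(a, b) on (0.62, 0.64) = 0.64
(x5 OR x2) AND (x5 OR x4) = min(a, b) on (0.87, 0.64) = 0.64
NOT x4 = 1 − 0.64 = 0.36
x2 OR NOT x4 = max(a, b) on (0.87, 0.36) = 0.87
((x5 OR x2) AND (x5 OR x4)) AND (x2 OR NOT x4) = min(a, b) on (0.64, 0.87) = 0.64
NOT (((x5 OR x2) AND (x5 OR x4)) AND (x2 OR NOT x4)) = 1 − 0.64 = 0.36

0.36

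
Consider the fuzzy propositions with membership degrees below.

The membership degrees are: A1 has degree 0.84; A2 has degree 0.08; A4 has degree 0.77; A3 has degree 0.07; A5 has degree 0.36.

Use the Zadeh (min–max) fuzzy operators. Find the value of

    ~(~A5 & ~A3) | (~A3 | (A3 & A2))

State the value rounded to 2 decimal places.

0.93

~A5 = 1 − 0.36 = 0.64
~A3 = 1 − 0.07 = 0.93
~A5 & ~A3 = min(a, b) on (0.64, 0.93) = 0.64
~(~A5 & ~A3) = 1 − 0.64 = 0.36
~A3 = 1 − 0.07 = 0.93
A3 & A2 = min(a, b) on (0.07, 0.08) = 0.07
~A3 | (A3 & A2) = max(a, b) on (0.93, 0.07) = 0.93
~(~A5 & ~A3) | (~A3 | (A3 & A2)) = max(a, b) on (0.36, 0.93) = 0.93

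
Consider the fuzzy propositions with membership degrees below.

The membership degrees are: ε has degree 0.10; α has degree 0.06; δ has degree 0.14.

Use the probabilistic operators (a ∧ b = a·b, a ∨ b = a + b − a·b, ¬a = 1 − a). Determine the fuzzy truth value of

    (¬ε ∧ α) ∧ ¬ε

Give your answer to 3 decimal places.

¬ε = 1 − 0.1000 = 0.9000
¬ε ∧ α = a·b on (0.9000, 0.0600) = 0.0540
¬ε = 1 − 0.1000 = 0.9000
(¬ε ∧ α) ∧ ¬ε = a·b on (0.0540, 0.9000) = 0.0486

0.049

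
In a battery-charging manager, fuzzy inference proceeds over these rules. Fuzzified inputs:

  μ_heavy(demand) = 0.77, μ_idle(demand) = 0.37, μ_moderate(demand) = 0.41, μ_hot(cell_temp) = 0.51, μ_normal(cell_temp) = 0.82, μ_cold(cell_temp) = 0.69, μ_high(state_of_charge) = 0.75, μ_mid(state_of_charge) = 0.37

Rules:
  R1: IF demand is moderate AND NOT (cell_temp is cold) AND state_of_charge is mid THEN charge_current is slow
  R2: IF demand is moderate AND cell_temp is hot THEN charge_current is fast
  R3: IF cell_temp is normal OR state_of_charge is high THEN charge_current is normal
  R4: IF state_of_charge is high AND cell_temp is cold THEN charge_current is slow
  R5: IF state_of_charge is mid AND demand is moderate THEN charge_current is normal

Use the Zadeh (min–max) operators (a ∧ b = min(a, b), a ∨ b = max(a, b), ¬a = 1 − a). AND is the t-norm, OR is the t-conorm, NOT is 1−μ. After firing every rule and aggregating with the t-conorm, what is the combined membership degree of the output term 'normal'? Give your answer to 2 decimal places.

0.82

R1: moderate=0.41, ¬cold=1−0.69=0.31, mid=0.37; AND[min(a, b)] → w = 0.31
R2: moderate=0.41, hot=0.51; AND[min(a, b)] → w = 0.41
R3: normal=0.82, high=0.75; OR[max(a, b)] → w = 0.82
R4: high=0.75, cold=0.69; AND[min(a, b)] → w = 0.69
R5: mid=0.37, moderate=0.41; AND[min(a, b)] → w = 0.37
Rules with consequent 'normal': {R3, R5} → strengths 0.82, 0.37
Aggregate via t-conorm [max(a, b)]: 0.82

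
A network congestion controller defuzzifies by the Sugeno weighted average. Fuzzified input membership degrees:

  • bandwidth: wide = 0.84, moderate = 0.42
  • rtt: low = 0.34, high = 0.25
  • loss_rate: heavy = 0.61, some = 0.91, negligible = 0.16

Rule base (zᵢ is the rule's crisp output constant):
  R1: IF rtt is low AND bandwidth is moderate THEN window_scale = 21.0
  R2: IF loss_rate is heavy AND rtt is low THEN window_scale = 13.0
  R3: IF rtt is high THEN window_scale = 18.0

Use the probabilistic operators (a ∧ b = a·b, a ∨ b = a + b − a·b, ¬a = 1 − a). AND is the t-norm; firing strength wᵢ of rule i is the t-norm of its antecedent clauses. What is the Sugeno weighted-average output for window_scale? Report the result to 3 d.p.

16.986

R1 (z=21.0): low=0.34, moderate=0.42; AND[a·b] → w = 0.1428
R2 (z=13.0): heavy=0.61, low=0.34; AND[a·b] → w = 0.2074
R3 (z=18.0): high=0.25 → w = 0.2500
Weighted average = (0.1428·21.0 + 0.2074·13.0 + 0.2500·18.0) / (0.1428 + 0.2074 + 0.2500)
  = 10.1950 / 0.6002 = 16.986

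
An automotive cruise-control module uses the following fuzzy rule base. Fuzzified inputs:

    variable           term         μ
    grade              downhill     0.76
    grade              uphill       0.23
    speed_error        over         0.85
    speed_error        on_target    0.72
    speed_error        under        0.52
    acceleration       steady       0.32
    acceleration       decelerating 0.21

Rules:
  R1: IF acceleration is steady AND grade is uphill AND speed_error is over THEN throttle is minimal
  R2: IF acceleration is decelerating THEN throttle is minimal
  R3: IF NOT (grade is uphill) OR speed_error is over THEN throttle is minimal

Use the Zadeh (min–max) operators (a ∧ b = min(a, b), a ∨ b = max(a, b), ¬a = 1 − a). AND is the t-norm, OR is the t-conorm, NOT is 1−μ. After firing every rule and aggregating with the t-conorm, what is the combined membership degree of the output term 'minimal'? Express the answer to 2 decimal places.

R1: steady=0.32, uphill=0.23, over=0.85; AND[min(a, b)] → w = 0.23
R2: decelerating=0.21 → w = 0.21
R3: ¬uphill=1−0.23=0.77, over=0.85; OR[max(a, b)] → w = 0.85
Rules with consequent 'minimal': {R1, R2, R3} → strengths 0.23, 0.21, 0.85
Aggregate via t-conorm [max(a, b)]: 0.85

0.85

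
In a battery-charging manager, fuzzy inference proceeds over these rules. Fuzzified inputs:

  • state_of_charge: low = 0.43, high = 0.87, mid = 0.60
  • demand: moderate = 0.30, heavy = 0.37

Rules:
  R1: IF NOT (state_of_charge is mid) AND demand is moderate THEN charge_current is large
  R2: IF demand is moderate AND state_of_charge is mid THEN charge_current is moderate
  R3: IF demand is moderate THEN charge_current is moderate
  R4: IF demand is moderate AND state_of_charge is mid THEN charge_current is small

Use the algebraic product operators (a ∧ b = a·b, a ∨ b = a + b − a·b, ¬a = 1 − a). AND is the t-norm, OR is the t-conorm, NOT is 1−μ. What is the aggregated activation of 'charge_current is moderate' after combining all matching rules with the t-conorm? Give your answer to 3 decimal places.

R1: ¬mid=1−0.60=0.40, moderate=0.30; AND[a·b] → w = 0.1200
R2: moderate=0.30, mid=0.60; AND[a·b] → w = 0.1800
R3: moderate=0.30 → w = 0.3000
R4: moderate=0.30, mid=0.60; AND[a·b] → w = 0.1800
Rules with consequent 'moderate': {R2, R3} → strengths 0.1800, 0.3000
Aggregate via t-conorm [a + b − a·b]: 0.4260

0.426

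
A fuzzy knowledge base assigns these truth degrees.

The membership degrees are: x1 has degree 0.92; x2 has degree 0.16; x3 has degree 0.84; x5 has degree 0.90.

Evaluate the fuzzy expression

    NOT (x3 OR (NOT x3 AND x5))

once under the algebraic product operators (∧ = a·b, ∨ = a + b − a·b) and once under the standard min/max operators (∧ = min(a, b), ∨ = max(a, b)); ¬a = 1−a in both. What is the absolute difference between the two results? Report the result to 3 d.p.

Under algebraic product:
  NOT x3 = 1 − 0.8400 = 0.1600
  NOT x3 AND x5 = a·b on (0.1600, 0.9000) = 0.1440
  x3 OR (NOT x3 AND x5) = a + b − a·b on (0.8400, 0.1440) = 0.8630
  NOT (x3 OR (NOT x3 AND x5)) = 1 − 0.8630 = 0.1370
  → value = 0.1370
Under standard min/max:
  NOT x3 = 1 − 0.84 = 0.16
  NOT x3 AND x5 = min(a, b) on (0.16, 0.90) = 0.16
  x3 OR (NOT x3 AND x5) = max(a, b) on (0.84, 0.16) = 0.84
  NOT (x3 OR (NOT x3 AND x5)) = 1 − 0.84 = 0.16
  → value = 0.1600
|0.1370 − 0.1600| = 0.023

0.023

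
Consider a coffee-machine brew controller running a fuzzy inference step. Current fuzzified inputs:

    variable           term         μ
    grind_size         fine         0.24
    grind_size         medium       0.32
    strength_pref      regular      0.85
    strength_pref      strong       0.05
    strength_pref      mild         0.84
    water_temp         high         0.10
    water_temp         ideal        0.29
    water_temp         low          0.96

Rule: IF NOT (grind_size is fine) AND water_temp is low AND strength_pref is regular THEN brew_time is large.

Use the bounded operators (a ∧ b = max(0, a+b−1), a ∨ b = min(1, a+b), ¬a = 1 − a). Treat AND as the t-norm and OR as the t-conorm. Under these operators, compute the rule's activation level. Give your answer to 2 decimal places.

0.57

firing strength: ¬fine=1−0.24=0.76, low=0.96, regular=0.85; AND[max(0, a+b−1)] → w = 0.57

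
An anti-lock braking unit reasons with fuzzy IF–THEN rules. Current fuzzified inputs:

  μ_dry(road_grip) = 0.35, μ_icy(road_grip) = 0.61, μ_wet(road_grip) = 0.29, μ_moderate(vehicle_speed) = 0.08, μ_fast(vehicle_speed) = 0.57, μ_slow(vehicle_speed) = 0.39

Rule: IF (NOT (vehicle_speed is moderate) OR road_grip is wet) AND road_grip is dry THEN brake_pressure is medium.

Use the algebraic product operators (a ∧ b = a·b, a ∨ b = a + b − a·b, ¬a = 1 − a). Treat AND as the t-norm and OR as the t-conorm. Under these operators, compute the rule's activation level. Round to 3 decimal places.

firing strength: (¬moderate=1−0.08=0.92 OR wet=0.29) = 0.9432; AND[a·b] with dry=0.35 → w = 0.3301

0.330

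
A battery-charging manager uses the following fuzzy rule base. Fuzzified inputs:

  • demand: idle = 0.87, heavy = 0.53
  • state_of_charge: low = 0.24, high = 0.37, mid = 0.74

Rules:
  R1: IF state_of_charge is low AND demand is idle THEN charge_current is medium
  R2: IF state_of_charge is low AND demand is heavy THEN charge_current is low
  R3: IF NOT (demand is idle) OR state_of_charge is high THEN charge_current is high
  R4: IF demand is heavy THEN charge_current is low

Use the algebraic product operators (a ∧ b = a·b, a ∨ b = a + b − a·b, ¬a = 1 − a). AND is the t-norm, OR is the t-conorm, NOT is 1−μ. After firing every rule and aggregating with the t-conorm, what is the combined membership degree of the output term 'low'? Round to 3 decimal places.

R1: low=0.24, idle=0.87; AND[a·b] → w = 0.2088
R2: low=0.24, heavy=0.53; AND[a·b] → w = 0.1272
R3: ¬idle=1−0.87=0.13, high=0.37; OR[a + b − a·b] → w = 0.4519
R4: heavy=0.53 → w = 0.5300
Rules with consequent 'low': {R2, R4} → strengths 0.1272, 0.5300
Aggregate via t-conorm [a + b − a·b]: 0.5898

0.590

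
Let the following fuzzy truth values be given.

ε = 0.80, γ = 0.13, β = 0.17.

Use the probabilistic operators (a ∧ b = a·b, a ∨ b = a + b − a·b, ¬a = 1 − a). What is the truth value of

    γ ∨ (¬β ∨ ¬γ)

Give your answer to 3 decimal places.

0.981

¬β = 1 − 0.1700 = 0.8300
¬γ = 1 − 0.1300 = 0.8700
¬β ∨ ¬γ = a + b − a·b on (0.8300, 0.8700) = 0.9779
γ ∨ (¬β ∨ ¬γ) = a + b − a·b on (0.1300, 0.9779) = 0.9808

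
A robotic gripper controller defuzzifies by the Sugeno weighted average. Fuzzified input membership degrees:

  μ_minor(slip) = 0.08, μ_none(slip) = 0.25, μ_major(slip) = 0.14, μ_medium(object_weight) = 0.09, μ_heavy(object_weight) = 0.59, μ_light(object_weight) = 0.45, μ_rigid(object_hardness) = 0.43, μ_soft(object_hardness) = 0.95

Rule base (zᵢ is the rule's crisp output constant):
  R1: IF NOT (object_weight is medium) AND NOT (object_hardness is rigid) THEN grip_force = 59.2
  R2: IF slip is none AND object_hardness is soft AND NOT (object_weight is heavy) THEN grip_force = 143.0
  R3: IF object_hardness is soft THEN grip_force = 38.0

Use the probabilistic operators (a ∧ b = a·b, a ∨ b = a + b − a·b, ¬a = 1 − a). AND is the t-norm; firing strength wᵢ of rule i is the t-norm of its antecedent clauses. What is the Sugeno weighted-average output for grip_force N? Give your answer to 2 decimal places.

R1 (z=59.2): ¬medium=1−0.09=0.91, ¬rigid=1−0.43=0.57; AND[a·b] → w = 0.5187
R2 (z=143.0): none=0.25, soft=0.95, ¬heavy=1−0.59=0.41; AND[a·b] → w = 0.0974
R3 (z=38.0): soft=0.95 → w = 0.9500
Weighted average = (0.5187·59.2 + 0.0974·143.0 + 0.9500·38.0) / (0.5187 + 0.0974 + 0.9500)
  = 80.7317 / 1.5661 = 51.55

51.55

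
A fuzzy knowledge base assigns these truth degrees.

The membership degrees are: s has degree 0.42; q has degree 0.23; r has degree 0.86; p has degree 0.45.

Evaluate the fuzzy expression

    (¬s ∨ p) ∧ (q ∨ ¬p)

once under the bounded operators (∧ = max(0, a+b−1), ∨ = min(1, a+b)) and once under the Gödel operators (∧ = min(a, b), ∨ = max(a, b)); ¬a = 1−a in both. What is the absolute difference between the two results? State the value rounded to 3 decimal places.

Under bounded:
  ¬s = 1 − 0.42 = 0.58
  ¬s ∨ p = min(1, a+b) on (0.58, 0.45) = 1.00
  ¬p = 1 − 0.45 = 0.55
  q ∨ ¬p = min(1, a+b) on (0.23, 0.55) = 0.78
  (¬s ∨ p) ∧ (q ∨ ¬p) = max(0, a+b−1) on (1.00, 0.78) = 0.78
  → value = 0.7800
Under Gödel:
  ¬s = 1 − 0.42 = 0.58
  ¬s ∨ p = max(a, b) on (0.58, 0.45) = 0.58
  ¬p = 1 − 0.45 = 0.55
  q ∨ ¬p = max(a, b) on (0.23, 0.55) = 0.55
  (¬s ∨ p) ∧ (q ∨ ¬p) = min(a, b) on (0.58, 0.55) = 0.55
  → value = 0.5500
|0.7800 − 0.5500| = 0.230

0.230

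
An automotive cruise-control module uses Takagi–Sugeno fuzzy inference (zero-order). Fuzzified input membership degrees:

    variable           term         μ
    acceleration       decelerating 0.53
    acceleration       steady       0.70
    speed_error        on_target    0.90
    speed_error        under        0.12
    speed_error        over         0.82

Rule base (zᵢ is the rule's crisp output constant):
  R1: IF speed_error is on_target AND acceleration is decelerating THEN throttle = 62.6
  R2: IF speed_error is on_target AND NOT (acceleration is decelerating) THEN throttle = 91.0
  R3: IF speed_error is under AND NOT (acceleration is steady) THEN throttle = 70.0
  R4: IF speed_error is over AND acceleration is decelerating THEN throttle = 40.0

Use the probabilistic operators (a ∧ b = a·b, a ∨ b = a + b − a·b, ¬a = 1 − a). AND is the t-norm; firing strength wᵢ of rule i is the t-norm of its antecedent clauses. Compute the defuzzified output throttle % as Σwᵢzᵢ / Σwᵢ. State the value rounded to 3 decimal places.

64.393

R1 (z=62.6): on_target=0.90, decelerating=0.53; AND[a·b] → w = 0.4770
R2 (z=91.0): on_target=0.90, ¬decelerating=1−0.53=0.47; AND[a·b] → w = 0.4230
R3 (z=70.0): under=0.12, ¬steady=1−0.70=0.30; AND[a·b] → w = 0.0360
R4 (z=40.0): over=0.82, decelerating=0.53; AND[a·b] → w = 0.4346
Weighted average = (0.4770·62.6 + 0.4230·91.0 + 0.0360·70.0 + 0.4346·40.0) / (0.4770 + 0.4230 + 0.0360 + 0.4346)
  = 88.2572 / 1.3706 = 64.393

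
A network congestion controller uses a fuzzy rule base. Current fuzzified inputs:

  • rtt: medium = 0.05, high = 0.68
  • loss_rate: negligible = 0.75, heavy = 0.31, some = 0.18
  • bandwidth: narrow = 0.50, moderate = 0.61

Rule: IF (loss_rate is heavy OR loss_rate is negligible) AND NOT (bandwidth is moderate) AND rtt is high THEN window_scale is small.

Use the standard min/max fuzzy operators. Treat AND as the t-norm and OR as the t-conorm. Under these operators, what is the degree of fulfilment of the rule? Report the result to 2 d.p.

firing strength: (heavy=0.31 OR negligible=0.75) = 0.75; AND[min(a, b)] with ¬moderate=1−0.61=0.39, high=0.68 → w = 0.39

0.39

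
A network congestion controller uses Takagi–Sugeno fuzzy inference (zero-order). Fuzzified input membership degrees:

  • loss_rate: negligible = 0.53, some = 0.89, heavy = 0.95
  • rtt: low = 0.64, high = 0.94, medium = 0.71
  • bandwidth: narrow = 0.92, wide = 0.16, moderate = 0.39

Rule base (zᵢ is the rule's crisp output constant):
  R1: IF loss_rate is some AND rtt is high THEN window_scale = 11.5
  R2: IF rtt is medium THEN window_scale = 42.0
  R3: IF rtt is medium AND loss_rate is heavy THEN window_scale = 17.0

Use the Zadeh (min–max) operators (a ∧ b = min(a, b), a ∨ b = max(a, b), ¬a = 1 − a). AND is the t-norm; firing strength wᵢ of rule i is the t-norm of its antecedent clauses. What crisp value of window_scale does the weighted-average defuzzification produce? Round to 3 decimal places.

R1 (z=11.5): some=0.89, high=0.94; AND[min(a, b)] → w = 0.89
R2 (z=42.0): medium=0.71 → w = 0.71
R3 (z=17.0): medium=0.71, heavy=0.95; AND[min(a, b)] → w = 0.71
Weighted average = (0.89·11.5 + 0.71·42.0 + 0.71·17.0) / (0.89 + 0.71 + 0.71)
  = 52.1250 / 2.3100 = 22.565

22.565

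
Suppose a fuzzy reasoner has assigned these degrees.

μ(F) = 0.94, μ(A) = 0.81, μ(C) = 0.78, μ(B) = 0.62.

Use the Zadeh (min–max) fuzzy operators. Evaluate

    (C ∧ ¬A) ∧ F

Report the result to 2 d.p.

0.19

¬A = 1 − 0.81 = 0.19
C ∧ ¬A = min(a, b) on (0.78, 0.19) = 0.19
(C ∧ ¬A) ∧ F = min(a, b) on (0.19, 0.94) = 0.19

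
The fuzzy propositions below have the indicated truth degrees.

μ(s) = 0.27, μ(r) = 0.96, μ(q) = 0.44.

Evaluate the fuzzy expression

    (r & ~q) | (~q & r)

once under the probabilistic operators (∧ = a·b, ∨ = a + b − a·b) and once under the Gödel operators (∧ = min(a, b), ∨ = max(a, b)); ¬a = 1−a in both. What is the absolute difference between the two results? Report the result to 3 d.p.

Under probabilistic:
  ~q = 1 − 0.4400 = 0.5600
  r & ~q = a·b on (0.9600, 0.5600) = 0.5376
  ~q = 1 − 0.4400 = 0.5600
  ~q & r = a·b on (0.5600, 0.9600) = 0.5376
  (r & ~q) | (~q & r) = a + b − a·b on (0.5376, 0.5376) = 0.7862
  → value = 0.7862
Under Gödel:
  ~q = 1 − 0.44 = 0.56
  r & ~q = min(a, b) on (0.96, 0.56) = 0.56
  ~q = 1 − 0.44 = 0.56
  ~q & r = min(a, b) on (0.56, 0.96) = 0.56
  (r & ~q) | (~q & r) = max(a, b) on (0.56, 0.56) = 0.56
  → value = 0.5600
|0.7862 − 0.5600| = 0.226

0.226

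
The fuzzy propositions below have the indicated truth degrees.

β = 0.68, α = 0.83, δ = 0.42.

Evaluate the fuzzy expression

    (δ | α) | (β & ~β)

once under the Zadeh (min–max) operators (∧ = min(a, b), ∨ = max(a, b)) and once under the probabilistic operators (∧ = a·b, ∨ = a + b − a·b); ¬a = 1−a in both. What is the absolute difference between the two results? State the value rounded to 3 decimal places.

Under Zadeh (min–max):
  δ | α = max(a, b) on (0.42, 0.83) = 0.83
  ~β = 1 − 0.68 = 0.32
  β & ~β = min(a, b) on (0.68, 0.32) = 0.32
  (δ | α) | (β & ~β) = max(a, b) on (0.83, 0.32) = 0.83
  → value = 0.8300
Under probabilistic:
  δ | α = a + b − a·b on (0.4200, 0.8300) = 0.9014
  ~β = 1 − 0.6800 = 0.3200
  β & ~β = a·b on (0.6800, 0.3200) = 0.2176
  (δ | α) | (β & ~β) = a + b − a·b on (0.9014, 0.2176) = 0.9229
  → value = 0.9229
|0.8300 − 0.9229| = 0.093

0.093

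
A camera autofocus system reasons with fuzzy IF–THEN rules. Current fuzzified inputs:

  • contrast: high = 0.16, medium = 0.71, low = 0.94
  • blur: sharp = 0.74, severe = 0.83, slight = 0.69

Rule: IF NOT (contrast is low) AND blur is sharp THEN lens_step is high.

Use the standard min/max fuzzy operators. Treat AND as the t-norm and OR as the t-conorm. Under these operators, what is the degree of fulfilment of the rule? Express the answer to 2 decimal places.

0.06

firing strength: ¬low=1−0.94=0.06, sharp=0.74; AND[min(a, b)] → w = 0.06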